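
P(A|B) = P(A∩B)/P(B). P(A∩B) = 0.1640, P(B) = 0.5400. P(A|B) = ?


P(A|B) = 0.1640/0.5400 = 0.3037

P(A|B) = 0.3037


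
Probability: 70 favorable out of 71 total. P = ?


P = 70/71 = 0.9859

P = 0.9859


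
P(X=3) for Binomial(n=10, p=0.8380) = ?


C(10,3) = 120
p^3 = 0.588480
(1-p)^7 = 2.928229e-06
P = 120 * 0.588480 * 2.928229e-06 = 0.0002

P(X=3) = 0.0002


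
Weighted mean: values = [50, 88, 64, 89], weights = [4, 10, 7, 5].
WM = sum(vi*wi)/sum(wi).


Numerator = 50*4 + 88*10 + 64*7 + 89*5 = 1973
Denominator = 4 + 10 + 7 + 5 = 26
WM = 1973/26 = 75.8846

WM = 75.8846


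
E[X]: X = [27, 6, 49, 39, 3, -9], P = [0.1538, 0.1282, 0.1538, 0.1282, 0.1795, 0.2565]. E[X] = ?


E[X] = 27*0.1538 + 6*0.1282 + 49*0.1538 + 39*0.1282 + 3*0.1795 - 9*0.2565
= 4.1526 + 0.7692 + 7.5362 + 4.9998 + 0.5385 - 2.3085
= 15.6878

E[X] = 15.6878


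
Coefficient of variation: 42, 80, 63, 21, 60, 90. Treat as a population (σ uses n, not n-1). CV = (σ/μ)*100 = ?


Mean = 59.3333
SD = 22.9177
CV = (22.9177/59.3333)*100 = 38.6254%

CV = 38.6254%


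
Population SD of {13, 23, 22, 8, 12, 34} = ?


Mean = 18.6667
Variance = 75.8889
SD = sqrt(75.8889) = 8.7114

SD = 8.7114


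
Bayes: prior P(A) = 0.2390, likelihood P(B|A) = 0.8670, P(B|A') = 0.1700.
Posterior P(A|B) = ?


P(B) = P(B|A)*P(A) + P(B|A')*P(A')
= 0.8670*0.2390 + 0.1700*0.7610
= 0.207213 + 0.129370 = 0.336583
P(A|B) = 0.207213/0.336583 = 0.6156

P(A|B) = 0.6156


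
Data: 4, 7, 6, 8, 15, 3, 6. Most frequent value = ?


Frequencies: 3:1, 4:1, 6:2, 7:1, 8:1, 15:1
Max frequency = 2
Mode = 6

Mode = 6


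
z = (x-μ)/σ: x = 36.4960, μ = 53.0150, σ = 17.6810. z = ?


z = (36.4960 - 53.0150)/17.6810
= -16.5190/17.6810
= -0.9343

z = -0.9343


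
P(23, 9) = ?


P(23,9) = 23!/14!
= 25852016738884976640000/87178291200
= 296541907200

P(23,9) = 296541907200


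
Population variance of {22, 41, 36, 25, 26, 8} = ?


Mean = 26.3333
Squared deviations: 18.7778, 215.1111, 93.4444, 1.7778, 0.1111, 336.1111
Sum = 665.3333
Variance = 665.3333/6 = 110.8889

Variance = 110.8889


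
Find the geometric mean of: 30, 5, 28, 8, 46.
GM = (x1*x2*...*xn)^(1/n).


Product = 30 × 5 × 28 × 8 × 46 = 1545600
GM = 1545600^(1/5) = 17.2910

GM = 17.2910


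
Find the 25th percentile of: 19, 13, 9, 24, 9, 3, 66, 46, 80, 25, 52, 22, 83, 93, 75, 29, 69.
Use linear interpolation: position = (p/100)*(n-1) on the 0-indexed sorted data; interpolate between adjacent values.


Sorted: 3, 9, 9, 13, 19, 22, 24, 25, 29, 46, 52, 66, 69, 75, 80, 83, 93
n = 17
Index = 25/100 * 16 = 4.0000
Lower = data[4] = 19, Upper = data[5] = 22
P25 = 19 + 0*(3) = 19.0000

P25 = 19.0000


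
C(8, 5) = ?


C(8,5) = 8!/(5! × 3!)
= 40320/(120 × 6)
= 56

C(8,5) = 56


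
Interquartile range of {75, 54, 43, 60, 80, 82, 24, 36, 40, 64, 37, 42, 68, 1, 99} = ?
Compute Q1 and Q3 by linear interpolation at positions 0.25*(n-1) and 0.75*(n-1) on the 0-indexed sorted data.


Sorted: 1, 24, 36, 37, 40, 42, 43, 54, 60, 64, 68, 75, 80, 82, 99
Q1 (25th %ile) = 38.5000
Q3 (75th %ile) = 71.5000
IQR = 71.5000 - 38.5000 = 33.0000

IQR = 33.0000


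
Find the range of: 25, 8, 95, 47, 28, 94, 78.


Max = 95, Min = 8
Range = 95 - 8 = 87

Range = 87


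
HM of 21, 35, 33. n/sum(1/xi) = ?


Sum of reciprocals = 1/21 + 1/35 + 1/33 = 0.106494
HM = 3/0.106494 = 28.1707

HM = 28.1707


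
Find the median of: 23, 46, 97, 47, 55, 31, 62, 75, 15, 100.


Sorted: 15, 23, 31, 46, 47, 55, 62, 75, 97, 100
n = 10 (even)
Middle values: 47 and 55
Median = (47+55)/2 = 51.0000

Median = 51.0000


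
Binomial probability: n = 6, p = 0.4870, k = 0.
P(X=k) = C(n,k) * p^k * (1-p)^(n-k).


C(6,0) = 1
p^0 = 1.000000
(1-p)^6 = 0.018227
P = 1 * 1.000000 * 0.018227 = 0.0182

P(X=0) = 0.0182


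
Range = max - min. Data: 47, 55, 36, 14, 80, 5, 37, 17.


Max = 80, Min = 5
Range = 80 - 5 = 75

Range = 75


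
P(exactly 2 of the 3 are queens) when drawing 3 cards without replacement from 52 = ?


Hypergeometric: P(X=2) = C(4,2)·C(48,1) / C(52,3)
= 6 × 48 / 22100
= 288/22100 = 0.0130

P = 0.0130


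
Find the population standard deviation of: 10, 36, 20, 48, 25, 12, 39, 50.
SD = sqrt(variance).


Mean = 30.0000
Variance = 211.2500
SD = sqrt(211.2500) = 14.5344

SD = 14.5344


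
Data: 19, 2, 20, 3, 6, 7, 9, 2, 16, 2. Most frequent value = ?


Frequencies: 2:3, 3:1, 6:1, 7:1, 9:1, 16:1, 19:1, 20:1
Max frequency = 3
Mode = 2

Mode = 2


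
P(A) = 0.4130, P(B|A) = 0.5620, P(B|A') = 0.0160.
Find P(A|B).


P(B) = P(B|A)*P(A) + P(B|A')*P(A')
= 0.5620*0.4130 + 0.0160*0.5870
= 0.232106 + 0.009392 = 0.241498
P(A|B) = 0.232106/0.241498 = 0.9611

P(A|B) = 0.9611


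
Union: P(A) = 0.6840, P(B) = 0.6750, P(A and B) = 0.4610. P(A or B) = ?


P(A∪B) = 0.6840 + 0.6750 - 0.4610
= 1.3590 - 0.4610
= 0.8980

P(A∪B) = 0.8980


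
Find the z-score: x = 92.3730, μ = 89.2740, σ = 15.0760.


z = (92.3730 - 89.2740)/15.0760
= 3.0990/15.0760
= 0.2056

z = 0.2056


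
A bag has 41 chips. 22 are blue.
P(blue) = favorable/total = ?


P = 22/41 = 0.5366

P = 0.5366


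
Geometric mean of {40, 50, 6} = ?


Product = 40 × 50 × 6 = 12000
GM = 12000^(1/3) = 22.8943

GM = 22.8943


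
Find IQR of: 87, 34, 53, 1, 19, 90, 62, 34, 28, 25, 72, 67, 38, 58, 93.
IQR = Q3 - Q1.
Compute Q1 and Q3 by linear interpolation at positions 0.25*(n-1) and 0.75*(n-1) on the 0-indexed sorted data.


Sorted: 1, 19, 25, 28, 34, 34, 38, 53, 58, 62, 67, 72, 87, 90, 93
Q1 (25th %ile) = 31.0000
Q3 (75th %ile) = 69.5000
IQR = 69.5000 - 31.0000 = 38.5000

IQR = 38.5000


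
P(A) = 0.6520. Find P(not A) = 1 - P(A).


P(not A) = 1 - 0.6520 = 0.3480

P(not A) = 0.3480


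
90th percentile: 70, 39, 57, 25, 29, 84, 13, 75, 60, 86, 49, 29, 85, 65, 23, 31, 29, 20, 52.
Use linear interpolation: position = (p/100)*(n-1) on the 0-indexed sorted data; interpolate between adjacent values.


Sorted: 13, 20, 23, 25, 29, 29, 29, 31, 39, 49, 52, 57, 60, 65, 70, 75, 84, 85, 86
n = 19
Index = 90/100 * 18 = 16.2000
Lower = data[16] = 84, Upper = data[17] = 85
P90 = 84 + 0.2000*(1) = 84.2000

P90 = 84.2000


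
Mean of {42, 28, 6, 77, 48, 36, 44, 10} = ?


Sum = 42 + 28 + 6 + 77 + 48 + 36 + 44 + 10 = 291
n = 8
Mean = 291/8 = 36.3750

Mean = 36.3750


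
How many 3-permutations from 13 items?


P(13,3) = 13!/10!
= 6227020800/3628800
= 1716

P(13,3) = 1716


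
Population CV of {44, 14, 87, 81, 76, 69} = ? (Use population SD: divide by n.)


Mean = 61.8333
SD = 25.3602
CV = (25.3602/61.8333)*100 = 41.0138%

CV = 41.0138%


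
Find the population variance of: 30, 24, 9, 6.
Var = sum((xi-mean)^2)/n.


Mean = 17.2500
Squared deviations: 162.5625, 45.5625, 68.0625, 126.5625
Sum = 402.7500
Variance = 402.7500/4 = 100.6875

Variance = 100.6875


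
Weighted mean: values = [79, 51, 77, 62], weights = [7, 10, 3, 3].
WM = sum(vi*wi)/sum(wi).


Numerator = 79*7 + 51*10 + 77*3 + 62*3 = 1480
Denominator = 7 + 10 + 3 + 3 = 23
WM = 1480/23 = 64.3478

WM = 64.3478


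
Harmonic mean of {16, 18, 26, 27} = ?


Sum of reciprocals = 1/16 + 1/18 + 1/26 + 1/27 = 0.193554
HM = 4/0.193554 = 20.6661

HM = 20.6661


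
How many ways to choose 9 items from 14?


C(14,9) = 14!/(9! × 5!)
= 87178291200/(362880 × 120)
= 2002

C(14,9) = 2002


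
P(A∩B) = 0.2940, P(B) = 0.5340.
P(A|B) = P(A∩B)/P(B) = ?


P(A|B) = 0.2940/0.5340 = 0.5506

P(A|B) = 0.5506


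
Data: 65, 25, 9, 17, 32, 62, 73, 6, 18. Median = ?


Sorted: 6, 9, 17, 18, 25, 32, 62, 65, 73
n = 9 (odd)
Middle value = 25

Median = 25


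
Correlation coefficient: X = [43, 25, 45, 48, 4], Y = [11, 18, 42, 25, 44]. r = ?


Mean X = 33.0000, Mean Y = 28.0000
SD X = 16.577093, SD Y = 13.038405
Cov = -86.200000
r = -86.200000/(16.577093*13.038405) = -0.3988

r = -0.3988


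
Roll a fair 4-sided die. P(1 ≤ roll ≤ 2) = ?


Favorable outcomes (1 ≤ roll ≤ 2): 2
Total outcomes = 4
P = 2/4 = 0.5000

P = 0.5000


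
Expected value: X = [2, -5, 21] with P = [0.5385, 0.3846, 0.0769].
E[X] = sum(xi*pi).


E[X] = 2*0.5385 - 5*0.3846 + 21*0.0769
= 1.0770 - 1.9230 + 1.6149
= 0.7689

E[X] = 0.7689


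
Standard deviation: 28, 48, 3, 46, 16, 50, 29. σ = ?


Mean = 31.4286
Variance = 270.8163
SD = sqrt(270.8163) = 16.4565

SD = 16.4565


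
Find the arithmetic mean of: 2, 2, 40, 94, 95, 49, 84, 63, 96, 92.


Sum = 2 + 2 + 40 + 94 + 95 + 49 + 84 + 63 + 96 + 92 = 617
n = 10
Mean = 617/10 = 61.7000

Mean = 61.7000


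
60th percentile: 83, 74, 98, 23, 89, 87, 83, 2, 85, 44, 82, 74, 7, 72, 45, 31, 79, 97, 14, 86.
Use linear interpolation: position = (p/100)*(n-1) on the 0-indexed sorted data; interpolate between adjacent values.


Sorted: 2, 7, 14, 23, 31, 44, 45, 72, 74, 74, 79, 82, 83, 83, 85, 86, 87, 89, 97, 98
n = 20
Index = 60/100 * 19 = 11.4000
Lower = data[11] = 82, Upper = data[12] = 83
P60 = 82 + 0.4000*(1) = 82.4000

P60 = 82.4000


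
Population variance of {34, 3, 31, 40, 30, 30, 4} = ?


Mean = 24.5714
Squared deviations: 88.8980, 465.3265, 41.3265, 238.0408, 29.4694, 29.4694, 423.1837
Sum = 1315.7143
Variance = 1315.7143/7 = 187.9592

Variance = 187.9592


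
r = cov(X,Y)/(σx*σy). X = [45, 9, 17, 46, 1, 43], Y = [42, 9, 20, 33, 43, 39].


Mean X = 26.8333, Mean Y = 31.0000
SD X = 18.442855, SD Y = 12.503333
Cov = 93.000000
r = 93.000000/(18.442855*12.503333) = 0.4033

r = 0.4033


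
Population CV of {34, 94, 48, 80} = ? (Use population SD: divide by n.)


Mean = 64.0000
SD = 24.0416
CV = (24.0416/64.0000)*100 = 37.5650%

CV = 37.5650%


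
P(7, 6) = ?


P(7,6) = 7!/1!
= 5040/1
= 5040

P(7,6) = 5040


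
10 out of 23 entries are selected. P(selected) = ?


P = 10/23 = 0.4348

P = 0.4348


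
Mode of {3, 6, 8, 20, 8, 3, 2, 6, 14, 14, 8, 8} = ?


Frequencies: 2:1, 3:2, 6:2, 8:4, 14:2, 20:1
Max frequency = 4
Mode = 8

Mode = 8


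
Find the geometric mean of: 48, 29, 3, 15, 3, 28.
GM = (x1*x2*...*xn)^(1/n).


Product = 48 × 29 × 3 × 15 × 3 × 28 = 5261760
GM = 5261760^(1/6) = 13.1883

GM = 13.1883


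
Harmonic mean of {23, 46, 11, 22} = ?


Sum of reciprocals = 1/23 + 1/46 + 1/11 + 1/22 = 0.201581
HM = 4/0.201581 = 19.8431

HM = 19.8431


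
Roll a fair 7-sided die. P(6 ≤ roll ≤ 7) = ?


Favorable outcomes (6 ≤ roll ≤ 7): 2
Total outcomes = 7
P = 2/7 = 0.2857

P = 0.2857


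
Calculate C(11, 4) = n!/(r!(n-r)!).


C(11,4) = 11!/(4! × 7!)
= 39916800/(24 × 5040)
= 330

C(11,4) = 330


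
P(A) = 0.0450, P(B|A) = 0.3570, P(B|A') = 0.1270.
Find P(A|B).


P(B) = P(B|A)*P(A) + P(B|A')*P(A')
= 0.3570*0.0450 + 0.1270*0.9550
= 0.016065 + 0.121285 = 0.137350
P(A|B) = 0.016065/0.137350 = 0.1170

P(A|B) = 0.1170


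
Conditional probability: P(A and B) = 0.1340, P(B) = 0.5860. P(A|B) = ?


P(A|B) = 0.1340/0.5860 = 0.2287

P(A|B) = 0.2287


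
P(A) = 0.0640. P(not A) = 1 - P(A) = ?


P(not A) = 1 - 0.0640 = 0.9360

P(not A) = 0.9360


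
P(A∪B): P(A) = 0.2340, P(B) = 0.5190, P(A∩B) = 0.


P(A∪B) = 0.2340 + 0.5190 - 0
= 0.7530 - 0
= 0.7530

P(A∪B) = 0.7530


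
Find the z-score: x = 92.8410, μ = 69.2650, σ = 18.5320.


z = (92.8410 - 69.2650)/18.5320
= 23.5760/18.5320
= 1.2722

z = 1.2722


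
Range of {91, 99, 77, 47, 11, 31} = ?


Max = 99, Min = 11
Range = 99 - 11 = 88

Range = 88


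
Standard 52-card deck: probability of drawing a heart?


13 hearts in 52 cards
P = 13/52 = 0.2500

P = 0.2500


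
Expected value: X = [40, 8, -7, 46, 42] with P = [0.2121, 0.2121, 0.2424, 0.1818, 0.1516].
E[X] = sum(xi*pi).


E[X] = 40*0.2121 + 8*0.2121 - 7*0.2424 + 46*0.1818 + 42*0.1516
= 8.4840 + 1.6968 - 1.6968 + 8.3628 + 6.3672
= 23.2140

E[X] = 23.2140


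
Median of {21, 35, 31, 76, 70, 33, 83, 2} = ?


Sorted: 2, 21, 31, 33, 35, 70, 76, 83
n = 8 (even)
Middle values: 33 and 35
Median = (33+35)/2 = 34.0000

Median = 34.0000


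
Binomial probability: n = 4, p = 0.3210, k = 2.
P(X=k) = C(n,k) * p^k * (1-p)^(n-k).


C(4,2) = 6
p^2 = 0.103041
(1-p)^2 = 0.461041
P = 6 * 0.103041 * 0.461041 = 0.2850

P(X=2) = 0.2850


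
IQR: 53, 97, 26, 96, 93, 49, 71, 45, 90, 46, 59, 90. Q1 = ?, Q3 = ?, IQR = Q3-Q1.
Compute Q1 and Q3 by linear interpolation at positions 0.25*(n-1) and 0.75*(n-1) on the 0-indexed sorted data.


Sorted: 26, 45, 46, 49, 53, 59, 71, 90, 90, 93, 96, 97
Q1 (25th %ile) = 48.2500
Q3 (75th %ile) = 90.7500
IQR = 90.7500 - 48.2500 = 42.5000

IQR = 42.5000


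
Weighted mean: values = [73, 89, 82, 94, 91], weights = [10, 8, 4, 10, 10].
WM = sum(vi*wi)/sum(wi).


Numerator = 73*10 + 89*8 + 82*4 + 94*10 + 91*10 = 3620
Denominator = 10 + 8 + 4 + 10 + 10 = 42
WM = 3620/42 = 86.1905

WM = 86.1905


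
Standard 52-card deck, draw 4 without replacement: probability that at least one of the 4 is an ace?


P(at least one) = 1 - P(none)
P(none) = (48/52) × (47/51) × (46/50) × (45/49) = 0.718737
P(at least one) = 1 - 0.718737 = 0.2813

P = 0.2813


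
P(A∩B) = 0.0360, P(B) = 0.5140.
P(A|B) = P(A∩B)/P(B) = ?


P(A|B) = 0.0360/0.5140 = 0.0700

P(A|B) = 0.0700


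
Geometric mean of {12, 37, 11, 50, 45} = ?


Product = 12 × 37 × 11 × 50 × 45 = 10989000
GM = 10989000^(1/5) = 25.5972

GM = 25.5972


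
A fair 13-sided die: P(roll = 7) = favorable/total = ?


Favorable outcomes (roll = 7): 1
Total outcomes = 13
P = 1/13 = 0.0769

P = 0.0769


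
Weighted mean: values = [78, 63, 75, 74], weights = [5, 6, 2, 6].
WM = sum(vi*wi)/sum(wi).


Numerator = 78*5 + 63*6 + 75*2 + 74*6 = 1362
Denominator = 5 + 6 + 2 + 6 = 19
WM = 1362/19 = 71.6842

WM = 71.6842


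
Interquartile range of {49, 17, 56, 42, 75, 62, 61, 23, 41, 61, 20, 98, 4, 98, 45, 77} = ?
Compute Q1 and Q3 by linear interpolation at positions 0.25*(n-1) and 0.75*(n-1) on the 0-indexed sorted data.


Sorted: 4, 17, 20, 23, 41, 42, 45, 49, 56, 61, 61, 62, 75, 77, 98, 98
Q1 (25th %ile) = 36.5000
Q3 (75th %ile) = 65.2500
IQR = 65.2500 - 36.5000 = 28.7500

IQR = 28.7500


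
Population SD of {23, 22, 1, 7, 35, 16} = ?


Mean = 17.3333
Variance = 123.5556
SD = sqrt(123.5556) = 11.1156

SD = 11.1156


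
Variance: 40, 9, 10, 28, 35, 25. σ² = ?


Mean = 24.5000
Squared deviations: 240.2500, 240.2500, 210.2500, 12.2500, 110.2500, 0.2500
Sum = 813.5000
Variance = 813.5000/6 = 135.5833

Variance = 135.5833


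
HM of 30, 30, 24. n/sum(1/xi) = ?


Sum of reciprocals = 1/30 + 1/30 + 1/24 = 0.108333
HM = 3/0.108333 = 27.6923

HM = 27.6923


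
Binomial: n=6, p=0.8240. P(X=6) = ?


C(6,6) = 1
p^6 = 0.313014
(1-p)^0 = 1.000000
P = 1 * 0.313014 * 1.000000 = 0.3130

P(X=6) = 0.3130


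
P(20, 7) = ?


P(20,7) = 20!/13!
= 2432902008176640000/6227020800
= 390700800

P(20,7) = 390700800


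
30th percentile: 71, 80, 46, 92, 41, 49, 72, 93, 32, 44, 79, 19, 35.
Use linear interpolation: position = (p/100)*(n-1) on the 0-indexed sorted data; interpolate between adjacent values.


Sorted: 19, 32, 35, 41, 44, 46, 49, 71, 72, 79, 80, 92, 93
n = 13
Index = 30/100 * 12 = 3.6000
Lower = data[3] = 41, Upper = data[4] = 44
P30 = 41 + 0.6000*(3) = 42.8000

P30 = 42.8000


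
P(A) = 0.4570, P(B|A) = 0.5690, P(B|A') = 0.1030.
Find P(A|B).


P(B) = P(B|A)*P(A) + P(B|A')*P(A')
= 0.5690*0.4570 + 0.1030*0.5430
= 0.260033 + 0.055929 = 0.315962
P(A|B) = 0.260033/0.315962 = 0.8230

P(A|B) = 0.8230


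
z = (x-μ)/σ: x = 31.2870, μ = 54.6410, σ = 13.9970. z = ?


z = (31.2870 - 54.6410)/13.9970
= -23.3540/13.9970
= -1.6685

z = -1.6685


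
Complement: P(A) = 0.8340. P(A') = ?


P(not A) = 1 - 0.8340 = 0.1660

P(not A) = 0.1660


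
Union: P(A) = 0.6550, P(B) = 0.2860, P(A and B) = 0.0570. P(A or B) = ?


P(A∪B) = 0.6550 + 0.2860 - 0.0570
= 0.9410 - 0.0570
= 0.8840

P(A∪B) = 0.8840


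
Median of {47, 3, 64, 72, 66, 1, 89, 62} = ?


Sorted: 1, 3, 47, 62, 64, 66, 72, 89
n = 8 (even)
Middle values: 62 and 64
Median = (62+64)/2 = 63.0000

Median = 63.0000


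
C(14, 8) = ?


C(14,8) = 14!/(8! × 6!)
= 87178291200/(40320 × 720)
= 3003

C(14,8) = 3003


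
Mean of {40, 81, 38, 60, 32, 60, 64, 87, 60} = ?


Sum = 40 + 81 + 38 + 60 + 32 + 60 + 64 + 87 + 60 = 522
n = 9
Mean = 522/9 = 58.0000

Mean = 58.0000


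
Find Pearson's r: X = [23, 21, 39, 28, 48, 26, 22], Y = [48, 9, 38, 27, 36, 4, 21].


Mean X = 29.5714, Mean Y = 26.1429
SD X = 9.393876, SD Y = 14.768969
Cov = 59.061224
r = 59.061224/(9.393876*14.768969) = 0.4257

r = 0.4257


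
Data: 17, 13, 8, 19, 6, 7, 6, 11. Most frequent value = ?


Frequencies: 6:2, 7:1, 8:1, 11:1, 13:1, 17:1, 19:1
Max frequency = 2
Mode = 6

Mode = 6


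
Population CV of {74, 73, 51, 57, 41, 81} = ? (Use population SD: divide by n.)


Mean = 62.8333
SD = 14.1941
CV = (14.1941/62.8333)*100 = 22.5901%

CV = 22.5901%


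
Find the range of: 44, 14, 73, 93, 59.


Max = 93, Min = 14
Range = 93 - 14 = 79

Range = 79


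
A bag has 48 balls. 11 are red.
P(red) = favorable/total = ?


P = 11/48 = 0.2292

P = 0.2292


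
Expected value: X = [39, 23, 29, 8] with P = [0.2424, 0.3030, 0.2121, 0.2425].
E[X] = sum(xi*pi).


E[X] = 39*0.2424 + 23*0.3030 + 29*0.2121 + 8*0.2425
= 9.4536 + 6.9690 + 6.1509 + 1.9400
= 24.5135

E[X] = 24.5135


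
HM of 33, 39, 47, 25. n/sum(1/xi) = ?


Sum of reciprocals = 1/33 + 1/39 + 1/47 + 1/25 = 0.117221
HM = 4/0.117221 = 34.1237

HM = 34.1237


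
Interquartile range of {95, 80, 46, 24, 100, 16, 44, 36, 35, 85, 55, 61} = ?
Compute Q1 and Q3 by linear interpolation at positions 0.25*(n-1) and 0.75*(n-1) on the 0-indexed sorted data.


Sorted: 16, 24, 35, 36, 44, 46, 55, 61, 80, 85, 95, 100
Q1 (25th %ile) = 35.7500
Q3 (75th %ile) = 81.2500
IQR = 81.2500 - 35.7500 = 45.5000

IQR = 45.5000


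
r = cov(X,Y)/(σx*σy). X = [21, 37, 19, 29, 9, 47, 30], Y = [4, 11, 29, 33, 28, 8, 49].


Mean X = 27.4286, Mean Y = 23.1429
SD X = 11.561724, SD Y = 14.961174
Cov = -49.489796
r = -49.489796/(11.561724*14.961174) = -0.2861

r = -0.2861


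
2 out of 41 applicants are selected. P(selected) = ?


P = 2/41 = 0.0488

P = 0.0488


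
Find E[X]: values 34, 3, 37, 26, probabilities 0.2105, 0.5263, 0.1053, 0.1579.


E[X] = 34*0.2105 + 3*0.5263 + 37*0.1053 + 26*0.1579
= 7.1570 + 1.5789 + 3.8961 + 4.1054
= 16.7374

E[X] = 16.7374


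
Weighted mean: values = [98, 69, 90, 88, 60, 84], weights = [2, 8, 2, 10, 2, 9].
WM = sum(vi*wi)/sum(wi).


Numerator = 98*2 + 69*8 + 90*2 + 88*10 + 60*2 + 84*9 = 2684
Denominator = 2 + 8 + 2 + 10 + 2 + 9 = 33
WM = 2684/33 = 81.3333

WM = 81.3333


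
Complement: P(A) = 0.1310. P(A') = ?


P(not A) = 1 - 0.1310 = 0.8690

P(not A) = 0.8690


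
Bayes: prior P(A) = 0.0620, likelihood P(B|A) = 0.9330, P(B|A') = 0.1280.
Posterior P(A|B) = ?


P(B) = P(B|A)*P(A) + P(B|A')*P(A')
= 0.9330*0.0620 + 0.1280*0.9380
= 0.057846 + 0.120064 = 0.177910
P(A|B) = 0.057846/0.177910 = 0.3251

P(A|B) = 0.3251


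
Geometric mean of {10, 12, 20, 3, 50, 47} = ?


Product = 10 × 12 × 20 × 3 × 50 × 47 = 16920000
GM = 16920000^(1/6) = 16.0226

GM = 16.0226


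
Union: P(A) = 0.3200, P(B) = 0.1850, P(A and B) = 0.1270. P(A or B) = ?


P(A∪B) = 0.3200 + 0.1850 - 0.1270
= 0.5050 - 0.1270
= 0.3780

P(A∪B) = 0.3780


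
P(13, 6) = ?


P(13,6) = 13!/7!
= 6227020800/5040
= 1235520

P(13,6) = 1235520


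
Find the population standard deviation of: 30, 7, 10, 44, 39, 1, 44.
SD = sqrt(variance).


Mean = 25.0000
Variance = 295.4286
SD = sqrt(295.4286) = 17.1880

SD = 17.1880


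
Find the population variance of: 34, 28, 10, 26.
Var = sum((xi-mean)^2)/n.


Mean = 24.5000
Squared deviations: 90.2500, 12.2500, 210.2500, 2.2500
Sum = 315.0000
Variance = 315.0000/4 = 78.7500

Variance = 78.7500


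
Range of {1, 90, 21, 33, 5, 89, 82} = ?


Max = 90, Min = 1
Range = 90 - 1 = 89

Range = 89


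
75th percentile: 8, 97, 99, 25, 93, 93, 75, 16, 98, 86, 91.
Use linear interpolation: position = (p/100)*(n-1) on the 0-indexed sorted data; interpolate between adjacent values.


Sorted: 8, 16, 25, 75, 86, 91, 93, 93, 97, 98, 99
n = 11
Index = 75/100 * 10 = 7.5000
Lower = data[7] = 93, Upper = data[8] = 97
P75 = 93 + 0.5000*(4) = 95.0000

P75 = 95.0000


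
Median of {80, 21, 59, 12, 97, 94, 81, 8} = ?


Sorted: 8, 12, 21, 59, 80, 81, 94, 97
n = 8 (even)
Middle values: 59 and 80
Median = (59+80)/2 = 69.5000

Median = 69.5000


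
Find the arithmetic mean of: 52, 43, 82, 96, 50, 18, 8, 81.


Sum = 52 + 43 + 82 + 96 + 50 + 18 + 8 + 81 = 430
n = 8
Mean = 430/8 = 53.7500

Mean = 53.7500


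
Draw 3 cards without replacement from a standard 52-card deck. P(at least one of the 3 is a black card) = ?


P(at least one) = 1 - P(none)
P(none) = (26/52) × (25/51) × (24/50) = 0.117647
P(at least one) = 1 - 0.117647 = 0.8824

P = 0.8824


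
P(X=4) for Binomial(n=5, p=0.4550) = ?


C(5,4) = 5
p^4 = 0.042859
(1-p)^1 = 0.545000
P = 5 * 0.042859 * 0.545000 = 0.1168

P(X=4) = 0.1168


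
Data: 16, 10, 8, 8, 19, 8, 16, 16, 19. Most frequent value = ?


Frequencies: 8:3, 10:1, 16:3, 19:2
Max frequency = 3
Mode = 8, 16

Mode = 8, 16


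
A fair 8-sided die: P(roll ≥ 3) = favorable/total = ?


Favorable outcomes (roll ≥ 3): 6
Total outcomes = 8
P = 6/8 = 0.7500

P = 0.7500


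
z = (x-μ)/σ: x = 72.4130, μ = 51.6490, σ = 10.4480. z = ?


z = (72.4130 - 51.6490)/10.4480
= 20.7640/10.4480
= 1.9874

z = 1.9874


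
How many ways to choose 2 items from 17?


C(17,2) = 17!/(2! × 15!)
= 355687428096000/(2 × 1307674368000)
= 136

C(17,2) = 136


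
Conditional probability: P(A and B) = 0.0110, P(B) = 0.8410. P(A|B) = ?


P(A|B) = 0.0110/0.8410 = 0.0131

P(A|B) = 0.0131


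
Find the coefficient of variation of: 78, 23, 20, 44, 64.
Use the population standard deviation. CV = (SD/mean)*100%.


Mean = 45.8000
SD = 22.6133
CV = (22.6133/45.8000)*100 = 49.3740%

CV = 49.3740%


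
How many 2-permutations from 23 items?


P(23,2) = 23!/21!
= 25852016738884976640000/51090942171709440000
= 506

P(23,2) = 506


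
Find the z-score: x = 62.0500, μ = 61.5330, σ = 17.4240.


z = (62.0500 - 61.5330)/17.4240
= 0.5170/17.4240
= 0.0297

z = 0.0297


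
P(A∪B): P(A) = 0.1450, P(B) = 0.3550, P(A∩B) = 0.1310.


P(A∪B) = 0.1450 + 0.3550 - 0.1310
= 0.5000 - 0.1310
= 0.3690

P(A∪B) = 0.3690


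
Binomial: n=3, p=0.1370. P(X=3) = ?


C(3,3) = 1
p^3 = 0.002571
(1-p)^0 = 1.000000
P = 1 * 0.002571 * 1.000000 = 0.0026

P(X=3) = 0.0026


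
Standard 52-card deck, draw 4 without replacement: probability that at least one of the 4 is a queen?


P(at least one) = 1 - P(none)
P(none) = (48/52) × (47/51) × (46/50) × (45/49) = 0.718737
P(at least one) = 1 - 0.718737 = 0.2813

P = 0.2813


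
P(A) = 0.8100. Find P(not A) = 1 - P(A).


P(not A) = 1 - 0.8100 = 0.1900

P(not A) = 0.1900


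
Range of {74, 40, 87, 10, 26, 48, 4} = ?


Max = 87, Min = 4
Range = 87 - 4 = 83

Range = 83


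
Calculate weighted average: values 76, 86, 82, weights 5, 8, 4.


Numerator = 76*5 + 86*8 + 82*4 = 1396
Denominator = 5 + 8 + 4 = 17
WM = 1396/17 = 82.1176

WM = 82.1176


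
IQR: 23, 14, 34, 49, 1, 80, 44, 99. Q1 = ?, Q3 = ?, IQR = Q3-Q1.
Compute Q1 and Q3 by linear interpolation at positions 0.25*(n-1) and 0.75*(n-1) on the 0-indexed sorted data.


Sorted: 1, 14, 23, 34, 44, 49, 80, 99
Q1 (25th %ile) = 20.7500
Q3 (75th %ile) = 56.7500
IQR = 56.7500 - 20.7500 = 36.0000

IQR = 36.0000


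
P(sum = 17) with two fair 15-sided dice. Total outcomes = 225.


Total outcomes = 15×15 = 225
Favorable (sum = 17): 14
P = 14/225 = 0.0622

P = 0.0622


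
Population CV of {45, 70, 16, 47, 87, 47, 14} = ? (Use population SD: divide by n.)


Mean = 46.5714
SD = 24.4415
CV = (24.4415/46.5714)*100 = 52.4818%

CV = 52.4818%


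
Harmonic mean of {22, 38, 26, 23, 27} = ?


Sum of reciprocals = 1/22 + 1/38 + 1/26 + 1/23 + 1/27 = 0.190747
HM = 5/0.190747 = 26.2127

HM = 26.2127


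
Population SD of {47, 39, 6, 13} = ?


Mean = 26.2500
Variance = 294.6875
SD = sqrt(294.6875) = 17.1665

SD = 17.1665


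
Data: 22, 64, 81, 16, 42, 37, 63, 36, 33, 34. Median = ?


Sorted: 16, 22, 33, 34, 36, 37, 42, 63, 64, 81
n = 10 (even)
Middle values: 36 and 37
Median = (36+37)/2 = 36.5000

Median = 36.5000


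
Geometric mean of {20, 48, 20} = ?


Product = 20 × 48 × 20 = 19200
GM = 19200^(1/3) = 26.7773

GM = 26.7773


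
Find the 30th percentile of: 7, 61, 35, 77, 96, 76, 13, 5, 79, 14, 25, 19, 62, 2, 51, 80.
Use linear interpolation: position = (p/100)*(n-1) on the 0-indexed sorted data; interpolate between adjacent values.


Sorted: 2, 5, 7, 13, 14, 19, 25, 35, 51, 61, 62, 76, 77, 79, 80, 96
n = 16
Index = 30/100 * 15 = 4.5000
Lower = data[4] = 14, Upper = data[5] = 19
P30 = 14 + 0.5000*(5) = 16.5000

P30 = 16.5000


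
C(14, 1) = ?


C(14,1) = 14!/(1! × 13!)
= 87178291200/(1 × 6227020800)
= 14

C(14,1) = 14


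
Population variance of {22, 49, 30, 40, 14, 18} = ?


Mean = 28.8333
Squared deviations: 46.6944, 406.6944, 1.3611, 124.6944, 220.0278, 117.3611
Sum = 916.8333
Variance = 916.8333/6 = 152.8056

Variance = 152.8056


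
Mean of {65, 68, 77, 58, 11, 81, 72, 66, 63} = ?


Sum = 65 + 68 + 77 + 58 + 11 + 81 + 72 + 66 + 63 = 561
n = 9
Mean = 561/9 = 62.3333

Mean = 62.3333


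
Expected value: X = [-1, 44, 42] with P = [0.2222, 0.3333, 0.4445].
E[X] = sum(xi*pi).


E[X] = -1*0.2222 + 44*0.3333 + 42*0.4445
= -0.2222 + 14.6652 + 18.6690
= 33.1120

E[X] = 33.1120


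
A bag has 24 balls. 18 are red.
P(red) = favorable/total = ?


P = 18/24 = 0.7500

P = 0.7500


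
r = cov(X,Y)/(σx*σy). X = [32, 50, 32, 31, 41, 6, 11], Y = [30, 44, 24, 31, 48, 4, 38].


Mean X = 29.0000, Mean Y = 31.2857
SD X = 14.442002, SD Y = 13.551113
Cov = 135.428571
r = 135.428571/(14.442002*13.551113) = 0.6920

r = 0.6920


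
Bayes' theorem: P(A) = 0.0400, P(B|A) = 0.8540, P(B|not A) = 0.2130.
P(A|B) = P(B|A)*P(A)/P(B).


P(B) = P(B|A)*P(A) + P(B|A')*P(A')
= 0.8540*0.0400 + 0.2130*0.9600
= 0.034160 + 0.204480 = 0.238640
P(A|B) = 0.034160/0.238640 = 0.1431

P(A|B) = 0.1431


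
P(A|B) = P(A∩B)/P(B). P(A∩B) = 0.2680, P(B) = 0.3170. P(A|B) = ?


P(A|B) = 0.2680/0.3170 = 0.8454

P(A|B) = 0.8454


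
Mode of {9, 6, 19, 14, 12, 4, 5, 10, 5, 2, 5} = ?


Frequencies: 2:1, 4:1, 5:3, 6:1, 9:1, 10:1, 12:1, 14:1, 19:1
Max frequency = 3
Mode = 5

Mode = 5


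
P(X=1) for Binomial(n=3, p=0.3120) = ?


C(3,1) = 3
p^1 = 0.312000
(1-p)^2 = 0.473344
P = 3 * 0.312000 * 0.473344 = 0.4430

P(X=1) = 0.4430


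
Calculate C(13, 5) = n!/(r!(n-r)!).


C(13,5) = 13!/(5! × 8!)
= 6227020800/(120 × 40320)
= 1287

C(13,5) = 1287


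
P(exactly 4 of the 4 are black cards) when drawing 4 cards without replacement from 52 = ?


Hypergeometric: P(X=4) = C(26,4)·C(26,0) / C(52,4)
= 14950 × 1 / 270725
= 14950/270725 = 0.0552

P = 0.0552


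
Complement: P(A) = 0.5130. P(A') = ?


P(not A) = 1 - 0.5130 = 0.4870

P(not A) = 0.4870


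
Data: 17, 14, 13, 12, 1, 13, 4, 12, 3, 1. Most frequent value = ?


Frequencies: 1:2, 3:1, 4:1, 12:2, 13:2, 14:1, 17:1
Max frequency = 2
Mode = 1, 12, 13

Mode = 1, 12, 13


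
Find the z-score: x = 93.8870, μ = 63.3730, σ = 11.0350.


z = (93.8870 - 63.3730)/11.0350
= 30.5140/11.0350
= 2.7652

z = 2.7652


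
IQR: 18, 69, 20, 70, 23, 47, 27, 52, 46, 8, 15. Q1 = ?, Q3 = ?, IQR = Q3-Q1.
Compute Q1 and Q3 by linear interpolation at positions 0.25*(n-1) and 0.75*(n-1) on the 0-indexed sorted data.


Sorted: 8, 15, 18, 20, 23, 27, 46, 47, 52, 69, 70
Q1 (25th %ile) = 19.0000
Q3 (75th %ile) = 49.5000
IQR = 49.5000 - 19.0000 = 30.5000

IQR = 30.5000


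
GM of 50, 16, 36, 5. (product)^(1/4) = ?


Product = 50 × 16 × 36 × 5 = 144000
GM = 144000^(1/4) = 19.4801

GM = 19.4801


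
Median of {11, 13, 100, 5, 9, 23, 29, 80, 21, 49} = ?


Sorted: 5, 9, 11, 13, 21, 23, 29, 49, 80, 100
n = 10 (even)
Middle values: 21 and 23
Median = (21+23)/2 = 22.0000

Median = 22.0000


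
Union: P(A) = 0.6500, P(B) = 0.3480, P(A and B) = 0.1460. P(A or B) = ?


P(A∪B) = 0.6500 + 0.3480 - 0.1460
= 0.9980 - 0.1460
= 0.8520

P(A∪B) = 0.8520


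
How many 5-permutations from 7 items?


P(7,5) = 7!/2!
= 5040/2
= 2520

P(7,5) = 2520


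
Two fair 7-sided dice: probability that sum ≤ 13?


Total outcomes = 7×7 = 49
Favorable (sum ≤ 13): 48
P = 48/49 = 0.9796

P = 0.9796


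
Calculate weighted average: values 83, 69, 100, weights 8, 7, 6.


Numerator = 83*8 + 69*7 + 100*6 = 1747
Denominator = 8 + 7 + 6 = 21
WM = 1747/21 = 83.1905

WM = 83.1905


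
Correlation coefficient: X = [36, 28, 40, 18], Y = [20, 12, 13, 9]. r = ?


Mean X = 30.5000, Mean Y = 13.5000
SD X = 8.411302, SD Y = 4.031129
Cov = 22.750000
r = 22.750000/(8.411302*4.031129) = 0.6710

r = 0.6710


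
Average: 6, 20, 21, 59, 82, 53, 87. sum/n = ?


Sum = 6 + 20 + 21 + 59 + 82 + 53 + 87 = 328
n = 7
Mean = 328/7 = 46.8571

Mean = 46.8571


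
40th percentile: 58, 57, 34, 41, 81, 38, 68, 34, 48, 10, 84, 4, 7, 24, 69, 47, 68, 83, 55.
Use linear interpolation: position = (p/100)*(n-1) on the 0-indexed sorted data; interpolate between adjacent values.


Sorted: 4, 7, 10, 24, 34, 34, 38, 41, 47, 48, 55, 57, 58, 68, 68, 69, 81, 83, 84
n = 19
Index = 40/100 * 18 = 7.2000
Lower = data[7] = 41, Upper = data[8] = 47
P40 = 41 + 0.2000*(6) = 42.2000

P40 = 42.2000


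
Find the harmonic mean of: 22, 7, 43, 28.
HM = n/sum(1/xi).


Sum of reciprocals = 1/22 + 1/7 + 1/43 + 1/28 = 0.247282
HM = 4/0.247282 = 16.1759

HM = 16.1759


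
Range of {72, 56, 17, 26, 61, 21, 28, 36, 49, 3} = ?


Max = 72, Min = 3
Range = 72 - 3 = 69

Range = 69


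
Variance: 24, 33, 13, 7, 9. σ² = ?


Mean = 17.2000
Squared deviations: 46.2400, 249.6400, 17.6400, 104.0400, 67.2400
Sum = 484.8000
Variance = 484.8000/5 = 96.9600

Variance = 96.9600


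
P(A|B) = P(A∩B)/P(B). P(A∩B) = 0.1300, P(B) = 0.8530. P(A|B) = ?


P(A|B) = 0.1300/0.8530 = 0.1524

P(A|B) = 0.1524


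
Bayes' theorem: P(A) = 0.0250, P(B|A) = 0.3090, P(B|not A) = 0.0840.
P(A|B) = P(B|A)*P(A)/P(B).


P(B) = P(B|A)*P(A) + P(B|A')*P(A')
= 0.3090*0.0250 + 0.0840*0.9750
= 0.007725 + 0.081900 = 0.089625
P(A|B) = 0.007725/0.089625 = 0.0862

P(A|B) = 0.0862


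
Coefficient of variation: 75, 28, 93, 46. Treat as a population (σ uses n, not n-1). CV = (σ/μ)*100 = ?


Mean = 60.5000
SD = 25.1645
CV = (25.1645/60.5000)*100 = 41.5941%

CV = 41.5941%


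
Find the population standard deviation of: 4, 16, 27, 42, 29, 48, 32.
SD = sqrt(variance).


Mean = 28.2857
Variance = 190.4898
SD = sqrt(190.4898) = 13.8018

SD = 13.8018


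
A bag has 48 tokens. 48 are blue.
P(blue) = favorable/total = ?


P = 48/48 = 1.0000

P = 1.0000


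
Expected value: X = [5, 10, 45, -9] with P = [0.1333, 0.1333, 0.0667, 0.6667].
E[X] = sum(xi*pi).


E[X] = 5*0.1333 + 10*0.1333 + 45*0.0667 - 9*0.6667
= 0.6665 + 1.3330 + 3.0015 - 6.0003
= -0.9993

E[X] = -0.9993


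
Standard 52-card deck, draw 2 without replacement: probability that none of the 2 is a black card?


P(no black cards) = (26/52) × (25/51)
= 0.2451

P = 0.2451


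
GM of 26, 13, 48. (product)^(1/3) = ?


Product = 26 × 13 × 48 = 16224
GM = 16224^(1/3) = 25.3155

GM = 25.3155


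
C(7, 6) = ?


C(7,6) = 7!/(6! × 1!)
= 5040/(720 × 1)
= 7

C(7,6) = 7


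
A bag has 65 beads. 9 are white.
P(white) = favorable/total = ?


P = 9/65 = 0.1385

P = 0.1385


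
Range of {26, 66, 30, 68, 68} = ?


Max = 68, Min = 26
Range = 68 - 26 = 42

Range = 42


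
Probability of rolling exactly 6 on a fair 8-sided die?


Favorable outcomes (roll = 6): 1
Total outcomes = 8
P = 1/8 = 0.1250

P = 0.1250


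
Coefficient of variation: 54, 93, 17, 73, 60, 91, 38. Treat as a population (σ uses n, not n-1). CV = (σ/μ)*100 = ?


Mean = 60.8571
SD = 25.5870
CV = (25.5870/60.8571)*100 = 42.0443%

CV = 42.0443%


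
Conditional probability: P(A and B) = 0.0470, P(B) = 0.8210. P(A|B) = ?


P(A|B) = 0.0470/0.8210 = 0.0572

P(A|B) = 0.0572


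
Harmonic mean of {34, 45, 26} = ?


Sum of reciprocals = 1/34 + 1/45 + 1/26 = 0.090096
HM = 3/0.090096 = 33.2980

HM = 33.2980


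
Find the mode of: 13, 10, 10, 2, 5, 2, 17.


Frequencies: 2:2, 5:1, 10:2, 13:1, 17:1
Max frequency = 2
Mode = 2, 10

Mode = 2, 10


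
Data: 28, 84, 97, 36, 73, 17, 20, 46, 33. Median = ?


Sorted: 17, 20, 28, 33, 36, 46, 73, 84, 97
n = 9 (odd)
Middle value = 36

Median = 36


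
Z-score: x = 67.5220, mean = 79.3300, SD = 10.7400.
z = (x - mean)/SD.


z = (67.5220 - 79.3300)/10.7400
= -11.8080/10.7400
= -1.0994

z = -1.0994


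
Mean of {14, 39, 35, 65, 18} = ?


Sum = 14 + 39 + 35 + 65 + 18 = 171
n = 5
Mean = 171/5 = 34.2000

Mean = 34.2000


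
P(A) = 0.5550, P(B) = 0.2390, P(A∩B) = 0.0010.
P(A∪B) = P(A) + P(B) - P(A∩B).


P(A∪B) = 0.5550 + 0.2390 - 0.0010
= 0.7940 - 0.0010
= 0.7930

P(A∪B) = 0.7930


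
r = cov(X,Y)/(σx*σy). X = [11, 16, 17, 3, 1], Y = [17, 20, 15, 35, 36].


Mean X = 9.6000, Mean Y = 24.6000
SD X = 6.560488, SD Y = 9.046546
Cov = -55.560000
r = -55.560000/(6.560488*9.046546) = -0.9361

r = -0.9361


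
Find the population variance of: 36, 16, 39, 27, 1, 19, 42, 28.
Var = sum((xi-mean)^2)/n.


Mean = 26.0000
Squared deviations: 100.0000, 100.0000, 169.0000, 1.0000, 625.0000, 49.0000, 256.0000, 4.0000
Sum = 1304.0000
Variance = 1304.0000/8 = 163.0000

Variance = 163.0000


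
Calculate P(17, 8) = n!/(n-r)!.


P(17,8) = 17!/9!
= 355687428096000/362880
= 980179200

P(17,8) = 980179200


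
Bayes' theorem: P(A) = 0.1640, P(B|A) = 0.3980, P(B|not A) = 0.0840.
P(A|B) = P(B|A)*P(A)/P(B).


P(B) = P(B|A)*P(A) + P(B|A')*P(A')
= 0.3980*0.1640 + 0.0840*0.8360
= 0.065272 + 0.070224 = 0.135496
P(A|B) = 0.065272/0.135496 = 0.4817

P(A|B) = 0.4817


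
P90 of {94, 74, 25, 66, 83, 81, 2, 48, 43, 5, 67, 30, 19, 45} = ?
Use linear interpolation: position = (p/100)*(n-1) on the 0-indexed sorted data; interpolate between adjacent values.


Sorted: 2, 5, 19, 25, 30, 43, 45, 48, 66, 67, 74, 81, 83, 94
n = 14
Index = 90/100 * 13 = 11.7000
Lower = data[11] = 81, Upper = data[12] = 83
P90 = 81 + 0.7000*(2) = 82.4000

P90 = 82.4000


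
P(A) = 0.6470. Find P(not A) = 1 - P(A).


P(not A) = 1 - 0.6470 = 0.3530

P(not A) = 0.3530


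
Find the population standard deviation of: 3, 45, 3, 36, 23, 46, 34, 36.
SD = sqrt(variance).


Mean = 28.2500
Variance = 256.4375
SD = sqrt(256.4375) = 16.0137

SD = 16.0137


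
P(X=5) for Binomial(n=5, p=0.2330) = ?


C(5,5) = 1
p^5 = 0.000687
(1-p)^0 = 1.000000
P = 1 * 0.000687 * 1.000000 = 0.0007

P(X=5) = 0.0007


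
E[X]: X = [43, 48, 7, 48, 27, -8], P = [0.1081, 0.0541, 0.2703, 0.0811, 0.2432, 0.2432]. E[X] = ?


E[X] = 43*0.1081 + 48*0.0541 + 7*0.2703 + 48*0.0811 + 27*0.2432 - 8*0.2432
= 4.6483 + 2.5968 + 1.8921 + 3.8928 + 6.5664 - 1.9456
= 17.6508

E[X] = 17.6508


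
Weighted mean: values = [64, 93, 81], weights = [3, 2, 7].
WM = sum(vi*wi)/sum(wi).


Numerator = 64*3 + 93*2 + 81*7 = 945
Denominator = 3 + 2 + 7 = 12
WM = 945/12 = 78.7500

WM = 78.7500


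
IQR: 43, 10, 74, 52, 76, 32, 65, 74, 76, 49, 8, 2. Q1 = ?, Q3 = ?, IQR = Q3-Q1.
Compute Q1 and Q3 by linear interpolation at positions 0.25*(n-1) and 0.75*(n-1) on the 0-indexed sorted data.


Sorted: 2, 8, 10, 32, 43, 49, 52, 65, 74, 74, 76, 76
Q1 (25th %ile) = 26.5000
Q3 (75th %ile) = 74.0000
IQR = 74.0000 - 26.5000 = 47.5000

IQR = 47.5000


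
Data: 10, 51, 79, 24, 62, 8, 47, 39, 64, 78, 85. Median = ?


Sorted: 8, 10, 24, 39, 47, 51, 62, 64, 78, 79, 85
n = 11 (odd)
Middle value = 51

Median = 51


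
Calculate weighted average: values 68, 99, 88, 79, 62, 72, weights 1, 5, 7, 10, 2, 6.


Numerator = 68*1 + 99*5 + 88*7 + 79*10 + 62*2 + 72*6 = 2525
Denominator = 1 + 5 + 7 + 10 + 2 + 6 = 31
WM = 2525/31 = 81.4516

WM = 81.4516


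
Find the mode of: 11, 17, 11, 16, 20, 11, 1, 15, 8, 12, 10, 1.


Frequencies: 1:2, 8:1, 10:1, 11:3, 12:1, 15:1, 16:1, 17:1, 20:1
Max frequency = 3
Mode = 11

Mode = 11


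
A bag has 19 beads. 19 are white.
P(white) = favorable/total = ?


P = 19/19 = 1.0000

P = 1.0000


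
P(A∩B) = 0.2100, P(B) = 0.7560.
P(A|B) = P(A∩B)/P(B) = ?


P(A|B) = 0.2100/0.7560 = 0.2778

P(A|B) = 0.2778


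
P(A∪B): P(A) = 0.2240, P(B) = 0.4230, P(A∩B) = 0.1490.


P(A∪B) = 0.2240 + 0.4230 - 0.1490
= 0.6470 - 0.1490
= 0.4980

P(A∪B) = 0.4980


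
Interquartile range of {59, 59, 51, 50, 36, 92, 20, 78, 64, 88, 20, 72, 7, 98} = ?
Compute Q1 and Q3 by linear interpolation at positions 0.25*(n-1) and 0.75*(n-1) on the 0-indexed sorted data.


Sorted: 7, 20, 20, 36, 50, 51, 59, 59, 64, 72, 78, 88, 92, 98
Q1 (25th %ile) = 39.5000
Q3 (75th %ile) = 76.5000
IQR = 76.5000 - 39.5000 = 37.0000

IQR = 37.0000


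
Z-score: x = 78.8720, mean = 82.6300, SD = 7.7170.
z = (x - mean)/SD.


z = (78.8720 - 82.6300)/7.7170
= -3.7580/7.7170
= -0.4870

z = -0.4870


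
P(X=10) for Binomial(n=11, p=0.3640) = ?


C(11,10) = 11
p^10 = 4.083324e-05
(1-p)^1 = 0.636000
P = 11 * 4.083324e-05 * 0.636000 = 0.0003

P(X=10) = 0.0003


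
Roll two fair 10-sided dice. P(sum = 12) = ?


Total outcomes = 10×10 = 100
Favorable (sum = 12): 9
P = 9/100 = 0.0900

P = 0.0900


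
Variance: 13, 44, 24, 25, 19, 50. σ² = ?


Mean = 29.1667
Squared deviations: 261.3611, 220.0278, 26.6944, 17.3611, 103.3611, 434.0278
Sum = 1062.8333
Variance = 1062.8333/6 = 177.1389

Variance = 177.1389


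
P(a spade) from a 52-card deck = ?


13 spades in 52 cards
P = 13/52 = 0.2500

P = 0.2500


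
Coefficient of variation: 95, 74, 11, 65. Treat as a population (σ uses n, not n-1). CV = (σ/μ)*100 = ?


Mean = 61.2500
SD = 30.9869
CV = (30.9869/61.2500)*100 = 50.5908%

CV = 50.5908%


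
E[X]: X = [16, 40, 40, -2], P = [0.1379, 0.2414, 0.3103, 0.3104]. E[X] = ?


E[X] = 16*0.1379 + 40*0.2414 + 40*0.3103 - 2*0.3104
= 2.2064 + 9.6560 + 12.4120 - 0.6208
= 23.6536

E[X] = 23.6536


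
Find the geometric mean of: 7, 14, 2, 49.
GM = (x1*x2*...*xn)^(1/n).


Product = 7 × 14 × 2 × 49 = 9604
GM = 9604^(1/4) = 9.8995

GM = 9.8995


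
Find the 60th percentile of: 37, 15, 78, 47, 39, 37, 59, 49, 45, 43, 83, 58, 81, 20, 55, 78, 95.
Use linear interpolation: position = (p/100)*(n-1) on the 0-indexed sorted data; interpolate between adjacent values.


Sorted: 15, 20, 37, 37, 39, 43, 45, 47, 49, 55, 58, 59, 78, 78, 81, 83, 95
n = 17
Index = 60/100 * 16 = 9.6000
Lower = data[9] = 55, Upper = data[10] = 58
P60 = 55 + 0.6000*(3) = 56.8000

P60 = 56.8000


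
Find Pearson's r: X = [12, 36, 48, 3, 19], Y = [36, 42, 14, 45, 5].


Mean X = 23.6000, Mean Y = 28.4000
SD X = 16.304601, SD Y = 15.957443
Cov = -101.040000
r = -101.040000/(16.304601*15.957443) = -0.3883

r = -0.3883


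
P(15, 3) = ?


P(15,3) = 15!/12!
= 1307674368000/479001600
= 2730

P(15,3) = 2730


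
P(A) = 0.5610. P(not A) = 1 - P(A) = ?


P(not A) = 1 - 0.5610 = 0.4390

P(not A) = 0.4390


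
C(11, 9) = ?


C(11,9) = 11!/(9! × 2!)
= 39916800/(362880 × 2)
= 55

C(11,9) = 55


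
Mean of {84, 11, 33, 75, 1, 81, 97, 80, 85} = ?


Sum = 84 + 11 + 33 + 75 + 1 + 81 + 97 + 80 + 85 = 547
n = 9
Mean = 547/9 = 60.7778

Mean = 60.7778


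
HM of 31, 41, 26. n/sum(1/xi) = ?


Sum of reciprocals = 1/31 + 1/41 + 1/26 = 0.095110
HM = 3/0.095110 = 31.5425

HM = 31.5425
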